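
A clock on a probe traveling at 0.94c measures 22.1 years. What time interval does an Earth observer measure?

Proper time Δt₀ = 22.1 years
γ = 1/√(1 - 0.94²) = 2.931
Δt = γΔt₀ = 2.931 × 22.1 = 64.78 years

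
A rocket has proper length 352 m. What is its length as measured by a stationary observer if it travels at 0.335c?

Proper length L₀ = 352 m
γ = 1/√(1 - 0.335²) = 1.0613
L = L₀/γ = 352/1.0613 = 331.7 m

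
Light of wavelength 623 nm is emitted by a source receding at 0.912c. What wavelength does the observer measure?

β = 0.912
Wavelength Doppler factor = √(1.912/0.088) = √(21.727) = 4.661
λ_obs = 623 × 4.661 = 2904 nm (redshift)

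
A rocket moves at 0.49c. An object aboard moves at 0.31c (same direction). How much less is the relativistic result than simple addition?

Classical: u' + v = 0.31 + 0.49 = 0.8c
Relativistic: u = (0.31 + 0.49)/(1 + 0.1519) = 0.8/1.1519 = 0.6945c
Difference: 0.8 - 0.6945 = 0.1055c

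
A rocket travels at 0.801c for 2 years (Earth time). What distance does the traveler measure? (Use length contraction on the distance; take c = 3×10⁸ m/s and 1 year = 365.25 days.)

Earth distance: d = v × t = 0.801c × 2 yr = 1.5167×10¹⁶ m
γ = 1.6704
d' = d/γ = 1.5167×10¹⁶/1.6704 = 9.080×10¹⁵ m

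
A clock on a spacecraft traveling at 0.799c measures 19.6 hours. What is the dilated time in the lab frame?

Proper time Δt₀ = 19.6 hours
γ = 1/√(1 - 0.799²) = 1.663
Δt = γΔt₀ = 1.663 × 19.6 = 32.59 hours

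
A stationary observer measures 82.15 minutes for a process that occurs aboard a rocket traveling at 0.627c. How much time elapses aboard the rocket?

Dilated time Δt = 82.15 minutes
γ = 1/√(1 - 0.627²) = 1.28367
Δt₀ = Δt/γ = 82.15/1.28367 = 64.00 minutes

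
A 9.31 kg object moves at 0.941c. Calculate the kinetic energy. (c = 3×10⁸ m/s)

γ = 1/√(1 - 0.941²) = 2.955
γ - 1 = 1.955
KE = (γ-1)mc² = 1.955 × 9.31 × (3×10⁸)² = 1.638×10¹⁸ J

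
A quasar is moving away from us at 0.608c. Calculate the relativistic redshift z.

β = 0.608
(1+β)/(1-β) = 1.608/0.392 = 4.102
√(4.102) = 2.025
z = 2.025 - 1 = 1.025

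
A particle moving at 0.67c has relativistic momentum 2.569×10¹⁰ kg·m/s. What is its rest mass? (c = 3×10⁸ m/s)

γ = 1/√(1 - 0.67²) = 1.3471
v = 0.67 × 3×10⁸ = 2.010×10⁸ m/s
m = p/(γv) = 2.569×10¹⁰/(1.3471 × 2.010×10⁸) = 94.88 kg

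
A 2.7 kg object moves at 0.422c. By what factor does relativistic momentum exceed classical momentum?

p_rel = γmv, p_class = mv
Ratio = γ = 1/√(1 - 0.422²) = 1.103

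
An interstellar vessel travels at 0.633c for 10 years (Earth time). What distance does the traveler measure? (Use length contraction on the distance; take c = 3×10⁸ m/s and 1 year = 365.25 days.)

Earth distance: d = v × t = 0.633c × 10 yr = 5.993×10¹⁶ m
γ = 1.292
d' = d/γ = 5.993×10¹⁶/1.292 = 4.639×10¹⁶ m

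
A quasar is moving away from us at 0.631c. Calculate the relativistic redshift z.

β = 0.631
(1+β)/(1-β) = 1.631/0.369 = 4.420
√(4.420) = 2.102
z = 2.102 - 1 = 1.102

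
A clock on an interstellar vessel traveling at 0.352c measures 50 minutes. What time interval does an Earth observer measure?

Proper time Δt₀ = 50 minutes
γ = 1/√(1 - 0.352²) = 1.0684
Δt = γΔt₀ = 1.0684 × 50 = 53.42 minutes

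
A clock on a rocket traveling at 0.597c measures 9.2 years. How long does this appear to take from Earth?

Proper time Δt₀ = 9.2 years
γ = 1/√(1 - 0.597²) = 1.247
Δt = γΔt₀ = 1.247 × 9.2 = 11.47 years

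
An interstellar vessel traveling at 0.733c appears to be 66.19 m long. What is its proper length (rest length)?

Contracted length L = 66.19 m
γ = 1/√(1 - 0.733²) = 1.4701
L₀ = γL = 1.4701 × 66.19 = 97.31 m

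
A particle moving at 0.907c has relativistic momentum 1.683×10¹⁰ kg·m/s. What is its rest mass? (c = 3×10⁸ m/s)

γ = 1/√(1 - 0.907²) = 2.3746
v = 0.907 × 3×10⁸ = 2.721×10⁸ m/s
m = p/(γv) = 1.683×10¹⁰/(2.3746 × 2.721×10⁸) = 26.05 kg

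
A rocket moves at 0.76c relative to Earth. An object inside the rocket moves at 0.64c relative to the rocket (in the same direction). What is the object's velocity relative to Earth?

u = (u' + v)/(1 + u'v/c²)
Numerator: 0.64 + 0.76 = 1.4
Denominator: 1 + 0.4864 = 1.4864
u = 1.4/1.4864 = 0.9419c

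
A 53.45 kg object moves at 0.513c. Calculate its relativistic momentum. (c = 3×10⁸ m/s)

γ = 1/√(1 - 0.513²) = 1.165
v = 0.513 × 3×10⁸ = 1.539×10⁸ m/s
p = γmv = 1.165 × 53.45 × 1.539×10⁸ = 9.583×10⁹ kg·m/s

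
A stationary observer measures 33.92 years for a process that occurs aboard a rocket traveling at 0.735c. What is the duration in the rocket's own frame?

Dilated time Δt = 33.92 years
γ = 1/√(1 - 0.735²) = 1.475
Δt₀ = Δt/γ = 33.92/1.475 = 23.00 years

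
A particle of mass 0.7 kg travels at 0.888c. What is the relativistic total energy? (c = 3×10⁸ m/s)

γ = 1/√(1 - 0.888²) = 2.175
mc² = 0.7 × (3×10⁸)² = 6.300×10¹⁶ J
E = γmc² = 2.175 × 6.300×10¹⁶ = 1.370×10¹⁷ J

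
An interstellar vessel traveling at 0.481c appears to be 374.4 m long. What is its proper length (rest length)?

Contracted length L = 374.4 m
γ = 1/√(1 - 0.481²) = 1.1406
L₀ = γL = 1.1406 × 374.4 = 427.0 m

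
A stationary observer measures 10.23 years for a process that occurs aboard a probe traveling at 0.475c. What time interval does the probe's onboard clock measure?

Dilated time Δt = 10.23 years
γ = 1/√(1 - 0.475²) = 1.1364
Δt₀ = Δt/γ = 10.23/1.1364 = 9.002 years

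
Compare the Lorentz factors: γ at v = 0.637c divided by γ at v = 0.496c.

γ₁ = 1/√(1 - 0.637²) = 1.297
γ₂ = 1/√(1 - 0.496²) = 1.152
γ₁/γ₂ = 1.297/1.152 = 1.126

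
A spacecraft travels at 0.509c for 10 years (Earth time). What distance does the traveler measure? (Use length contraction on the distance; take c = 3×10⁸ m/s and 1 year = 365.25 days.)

Earth distance: d = v × t = 0.509c × 10 yr = 4.8188×10¹⁶ m
γ = 1.1618
d' = d/γ = 4.8188×10¹⁶/1.1618 = 4.148×10¹⁶ m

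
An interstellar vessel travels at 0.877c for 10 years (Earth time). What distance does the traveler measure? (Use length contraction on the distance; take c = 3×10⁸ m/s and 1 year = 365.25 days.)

Earth distance: d = v × t = 0.877c × 10 yr = 8.3028×10¹⁶ m
γ = 2.0812
d' = d/γ = 8.3028×10¹⁶/2.0812 = 3.989×10¹⁶ m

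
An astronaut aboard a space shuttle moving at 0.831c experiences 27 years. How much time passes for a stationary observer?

Proper time Δt₀ = 27 years
γ = 1/√(1 - 0.831²) = 1.7977
Δt = γΔt₀ = 1.7977 × 27 = 48.54 years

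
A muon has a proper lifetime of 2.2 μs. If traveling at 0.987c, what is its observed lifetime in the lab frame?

Proper lifetime τ₀ = 2.2 μs
γ = 1/√(1 - 0.987²) = 6.222
τ = γτ₀ = 6.222 × 2.2 μs = 13.69 μs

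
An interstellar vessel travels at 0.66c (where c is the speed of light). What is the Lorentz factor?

v/c = 0.66, so (v/c)² = 0.4356
1 - (v/c)² = 0.5644
γ = 1/√(0.5644) = 1.331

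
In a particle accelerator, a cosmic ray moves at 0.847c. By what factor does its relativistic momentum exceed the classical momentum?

p_rel = γmv, p_class = mv
Ratio = γ = 1/√(1 - 0.847²)
= 1/√(0.282591) = 1.881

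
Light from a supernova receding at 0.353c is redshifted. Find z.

β = 0.353
(1+β)/(1-β) = 1.353/0.647 = 2.0912
√(2.0912) = 1.4461
z = 1.4461 - 1 = 0.4461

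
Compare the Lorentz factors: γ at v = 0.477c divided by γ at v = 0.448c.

γ₁ = 1/√(1 - 0.477²) = 1.138
γ₂ = 1/√(1 - 0.448²) = 1.119
γ₁/γ₂ = 1.138/1.119 = 1.017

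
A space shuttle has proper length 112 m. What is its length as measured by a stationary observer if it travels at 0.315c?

Proper length L₀ = 112 m
γ = 1/√(1 - 0.315²) = 1.054
L = L₀/γ = 112/1.054 = 106.3 m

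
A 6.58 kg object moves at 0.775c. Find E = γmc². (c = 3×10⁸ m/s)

γ = 1/√(1 - 0.775²) = 1.5824
mc² = 6.58 × (3×10⁸)² = 5.922×10¹⁷ J
E = γmc² = 1.5824 × 5.922×10¹⁷ = 9.371×10¹⁷ J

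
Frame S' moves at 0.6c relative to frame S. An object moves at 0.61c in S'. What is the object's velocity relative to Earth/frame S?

u = (u' + v)/(1 + u'v/c²)
Numerator: 0.61 + 0.6 = 1.21
Denominator: 1 + 0.366 = 1.366
u = 1.21/1.366 = 0.8858c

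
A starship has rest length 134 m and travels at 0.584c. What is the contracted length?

Proper length L₀ = 134 m
γ = 1/√(1 - 0.584²) = 1.232
L = L₀/γ = 134/1.232 = 108.8 m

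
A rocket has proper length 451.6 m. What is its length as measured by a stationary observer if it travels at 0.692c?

Proper length L₀ = 451.6 m
γ = 1/√(1 - 0.692²) = 1.3852
L = L₀/γ = 451.6/1.3852 = 326.0 m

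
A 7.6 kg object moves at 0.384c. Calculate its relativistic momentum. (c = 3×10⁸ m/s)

γ = 1/√(1 - 0.384²) = 1.083
v = 0.384 × 3×10⁸ = 1.152×10⁸ m/s
p = γmv = 1.083 × 7.6 × 1.152×10⁸ = 9.482×10⁸ kg·m/s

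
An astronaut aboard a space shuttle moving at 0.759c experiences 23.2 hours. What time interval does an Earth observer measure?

Proper time Δt₀ = 23.2 hours
γ = 1/√(1 - 0.759²) = 1.5359
Δt = γΔt₀ = 1.5359 × 23.2 = 35.63 hours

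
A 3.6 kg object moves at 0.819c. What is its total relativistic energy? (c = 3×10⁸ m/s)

γ = 1/√(1 - 0.819²) = 1.743
mc² = 3.6 × (3×10⁸)² = 3.240×10¹⁷ J
E = γmc² = 1.743 × 3.240×10¹⁷ = 5.647×10¹⁷ J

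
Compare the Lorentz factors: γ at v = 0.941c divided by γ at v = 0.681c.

γ₁ = 1/√(1 - 0.941²) = 2.9550
γ₂ = 1/√(1 - 0.681²) = 1.3656
γ₁/γ₂ = 2.9550/1.3656 = 2.164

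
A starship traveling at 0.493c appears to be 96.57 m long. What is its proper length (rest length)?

Contracted length L = 96.57 m
γ = 1/√(1 - 0.493²) = 1.149
L₀ = γL = 1.149 × 96.57 = 111.0 m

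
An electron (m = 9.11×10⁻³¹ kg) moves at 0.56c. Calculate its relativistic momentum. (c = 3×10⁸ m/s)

γ = 1/√(1 - 0.56²) = 1.207
v = 0.56 × 3×10⁸ = 1.680×10⁸ m/s
p = γmv = 1.207 × 9.11×10⁻³¹ × 1.680×10⁸ = 1.847×10⁻²² kg·m/s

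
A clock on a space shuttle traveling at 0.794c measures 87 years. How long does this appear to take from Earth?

Proper time Δt₀ = 87 years
γ = 1/√(1 - 0.794²) = 1.645
Δt = γΔt₀ = 1.645 × 87 = 143.1 years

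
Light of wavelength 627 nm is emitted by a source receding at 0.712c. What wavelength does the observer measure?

β = 0.712
Wavelength Doppler factor = √(1.712/0.288) = √(5.944) = 2.438
λ_obs = 627 × 2.438 = 1529 nm (redshift)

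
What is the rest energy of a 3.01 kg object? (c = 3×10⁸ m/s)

c² = (3×10⁸)² = 9.000×10¹⁶ m²/s²
E₀ = mc² = 3.01 × 9.000×10¹⁶ = 2.709×10¹⁷ J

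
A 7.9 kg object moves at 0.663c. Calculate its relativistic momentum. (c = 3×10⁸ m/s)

γ = 1/√(1 - 0.663²) = 1.336
v = 0.663 × 3×10⁸ = 1.989×10⁸ m/s
p = γmv = 1.336 × 7.9 × 1.989×10⁸ = 2.099×10⁹ kg·m/s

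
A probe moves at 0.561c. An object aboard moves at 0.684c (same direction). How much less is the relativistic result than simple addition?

Classical: u' + v = 0.684 + 0.561 = 1.245c
Relativistic: u = (0.684 + 0.561)/(1 + 0.383724) = 1.245/1.383724 = 0.8997c
Difference: 1.245 - 0.8997 = 0.3453c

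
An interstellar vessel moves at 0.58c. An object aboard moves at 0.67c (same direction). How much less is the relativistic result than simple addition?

Classical: u' + v = 0.67 + 0.58 = 1.25c
Relativistic: u = (0.67 + 0.58)/(1 + 0.3886) = 1.25/1.3886 = 0.9002c
Difference: 1.25 - 0.9002 = 0.3498c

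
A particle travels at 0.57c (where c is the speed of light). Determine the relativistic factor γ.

v/c = 0.57, so (v/c)² = 0.3249
1 - (v/c)² = 0.6751
γ = 1/√(0.6751) = 1.217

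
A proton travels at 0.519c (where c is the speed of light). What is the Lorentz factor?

v/c = 0.519, so (v/c)² = 0.269361
1 - (v/c)² = 0.730639
γ = 1/√(0.730639) = 1.170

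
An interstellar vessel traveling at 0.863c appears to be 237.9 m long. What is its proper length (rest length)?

Contracted length L = 237.9 m
γ = 1/√(1 - 0.863²) = 1.9794
L₀ = γL = 1.9794 × 237.9 = 470.9 m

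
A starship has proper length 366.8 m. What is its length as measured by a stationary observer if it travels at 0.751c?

Proper length L₀ = 366.8 m
γ = 1/√(1 - 0.751²) = 1.5145
L = L₀/γ = 366.8/1.5145 = 242.2 m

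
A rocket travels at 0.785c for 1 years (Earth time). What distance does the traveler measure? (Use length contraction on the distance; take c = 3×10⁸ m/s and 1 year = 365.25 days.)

Earth distance: d = v × t = 0.785c × 1 yr = 7.4318×10¹⁵ m
γ = 1.6142
d' = d/γ = 7.4318×10¹⁵/1.6142 = 4.604×10¹⁵ m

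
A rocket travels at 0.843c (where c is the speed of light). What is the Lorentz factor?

v/c = 0.843, so (v/c)² = 0.710649
1 - (v/c)² = 0.289351
γ = 1/√(0.289351) = 1.859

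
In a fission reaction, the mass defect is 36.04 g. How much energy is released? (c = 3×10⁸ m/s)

Convert mass defect: Δm = 36.04 g = 0.03604 kg
E = Δm·c² = 0.03604 × (3×10⁸)²
= 0.03604 × 9×10¹⁶ = 3.244×10¹⁵ J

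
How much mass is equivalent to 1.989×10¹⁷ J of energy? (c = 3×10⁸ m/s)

From E = mc², we get m = E/c²
c² = (3×10⁸)² = 9×10¹⁶ m²/s²
m = 1.989×10¹⁷ / 9×10¹⁶ = 2.210 kg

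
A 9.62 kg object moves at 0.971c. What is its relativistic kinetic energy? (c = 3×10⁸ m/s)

γ = 1/√(1 - 0.971²) = 4.183
γ - 1 = 3.183
KE = (γ-1)mc² = 3.183 × 9.62 × (3×10⁸)² = 2.756×10¹⁸ J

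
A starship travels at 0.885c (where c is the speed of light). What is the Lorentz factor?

v/c = 0.885, so (v/c)² = 0.783225
1 - (v/c)² = 0.216775
γ = 1/√(0.216775) = 2.148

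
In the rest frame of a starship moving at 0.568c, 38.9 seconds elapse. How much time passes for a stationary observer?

Proper time Δt₀ = 38.9 seconds
γ = 1/√(1 - 0.568²) = 1.215
Δt = γΔt₀ = 1.215 × 38.9 = 47.26 seconds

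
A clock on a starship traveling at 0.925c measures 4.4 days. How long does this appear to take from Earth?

Proper time Δt₀ = 4.4 days
γ = 1/√(1 - 0.925²) = 2.632
Δt = γΔt₀ = 2.632 × 4.4 = 11.58 days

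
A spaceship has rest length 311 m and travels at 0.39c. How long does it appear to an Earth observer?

Proper length L₀ = 311 m
γ = 1/√(1 - 0.39²) = 1.086
L = L₀/γ = 311/1.086 = 286.4 m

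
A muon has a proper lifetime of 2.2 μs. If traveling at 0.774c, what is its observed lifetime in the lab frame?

Proper lifetime τ₀ = 2.2 μs
γ = 1/√(1 - 0.774²) = 1.579
τ = γτ₀ = 1.579 × 2.2 μs = 3.474 μs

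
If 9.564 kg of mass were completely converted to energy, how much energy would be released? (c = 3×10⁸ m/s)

Using E = mc²:
c² = (3×10⁸)² = 9×10¹⁶ m²/s²
E = 9.564 × 9×10¹⁶ = 8.608×10¹⁷ J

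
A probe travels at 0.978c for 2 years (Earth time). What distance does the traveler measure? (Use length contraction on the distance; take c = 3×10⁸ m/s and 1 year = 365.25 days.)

Earth distance: d = v × t = 0.978c × 2 yr = 1.852×10¹⁶ m
γ = 4.794
d' = d/γ = 1.852×10¹⁶/4.794 = 3.863×10¹⁵ m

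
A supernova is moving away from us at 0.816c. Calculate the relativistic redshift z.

β = 0.816
(1+β)/(1-β) = 1.816/0.184 = 9.870
√(9.870) = 3.142
z = 3.142 - 1 = 2.142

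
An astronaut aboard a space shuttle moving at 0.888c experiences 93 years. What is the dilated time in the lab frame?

Proper time Δt₀ = 93 years
γ = 1/√(1 - 0.888²) = 2.1747
Δt = γΔt₀ = 2.1747 × 93 = 202.2 years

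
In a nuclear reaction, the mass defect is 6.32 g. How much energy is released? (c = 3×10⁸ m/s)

Convert mass defect: Δm = 6.32 g = 0.00632 kg
E = Δm·c² = 0.00632 × (3×10⁸)²
= 0.00632 × 9×10¹⁶ = 5.688×10¹⁴ J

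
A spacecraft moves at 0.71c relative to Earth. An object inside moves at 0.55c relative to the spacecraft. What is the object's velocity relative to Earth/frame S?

u = (u' + v)/(1 + u'v/c²)
Numerator: 0.55 + 0.71 = 1.26
Denominator: 1 + 0.3905 = 1.3905
u = 1.26/1.3905 = 0.9061c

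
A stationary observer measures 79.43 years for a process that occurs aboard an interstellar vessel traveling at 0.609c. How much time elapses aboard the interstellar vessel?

Dilated time Δt = 79.43 years
γ = 1/√(1 - 0.609²) = 1.2608
Δt₀ = Δt/γ = 79.43/1.2608 = 63.00 years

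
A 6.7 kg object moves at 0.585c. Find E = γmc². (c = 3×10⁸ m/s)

γ = 1/√(1 - 0.585²) = 1.233
mc² = 6.7 × (3×10⁸)² = 6.030×10¹⁷ J
E = γmc² = 1.233 × 6.030×10¹⁷ = 7.435×10¹⁷ J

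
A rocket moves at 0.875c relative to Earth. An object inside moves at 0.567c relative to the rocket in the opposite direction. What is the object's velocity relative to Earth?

Object's velocity in rocket frame is u' = -0.567c
u = (u' + v)/(1 + u'v/c²) = (v - 0.567)/(1 - 0.567·v/c²)
Numerator: 0.875 - 0.567 = 0.308
Denominator: 1 - 0.496125 = 0.503875
u = 0.308/0.503875 = 0.6113c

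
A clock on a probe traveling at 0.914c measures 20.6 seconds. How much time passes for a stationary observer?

Proper time Δt₀ = 20.6 seconds
γ = 1/√(1 - 0.914²) = 2.4648
Δt = γΔt₀ = 2.4648 × 20.6 = 50.77 seconds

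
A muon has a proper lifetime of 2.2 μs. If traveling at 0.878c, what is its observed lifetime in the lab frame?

Proper lifetime τ₀ = 2.2 μs
γ = 1/√(1 - 0.878²) = 2.089
τ = γτ₀ = 2.089 × 2.2 μs = 4.596 μs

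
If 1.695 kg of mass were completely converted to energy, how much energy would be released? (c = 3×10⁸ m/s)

Using E = mc²:
c² = (3×10⁸)² = 9×10¹⁶ m²/s²
E = 1.695 × 9×10¹⁶ = 1.526×10¹⁷ J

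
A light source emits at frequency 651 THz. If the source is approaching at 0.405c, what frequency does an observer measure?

β = v/c = 0.405
(1+β)/(1-β) = 1.405/0.595 = 2.3613
Doppler factor = √(2.3613) = 1.5367
f_obs = 651 × 1.5367 = 1000 THz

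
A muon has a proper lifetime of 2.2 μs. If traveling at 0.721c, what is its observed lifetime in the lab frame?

Proper lifetime τ₀ = 2.2 μs
γ = 1/√(1 - 0.721²) = 1.443
τ = γτ₀ = 1.443 × 2.2 μs = 3.175 μs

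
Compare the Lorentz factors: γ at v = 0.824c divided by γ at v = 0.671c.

γ₁ = 1/√(1 - 0.824²) = 1.7649
γ₂ = 1/√(1 - 0.671²) = 1.3487
γ₁/γ₂ = 1.7649/1.3487 = 1.309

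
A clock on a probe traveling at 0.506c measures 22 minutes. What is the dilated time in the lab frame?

Proper time Δt₀ = 22 minutes
γ = 1/√(1 - 0.506²) = 1.1594
Δt = γΔt₀ = 1.1594 × 22 = 25.51 minutes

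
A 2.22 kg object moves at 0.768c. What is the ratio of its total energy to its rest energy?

E = γmc², E₀ = mc²
E/E₀ = γ = 1/√(1 - 0.768²) = 1.561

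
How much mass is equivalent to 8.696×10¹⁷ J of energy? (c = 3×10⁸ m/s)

From E = mc², we get m = E/c²
c² = (3×10⁸)² = 9×10¹⁶ m²/s²
m = 8.696×10¹⁷ / 9×10¹⁶ = 9.662 kg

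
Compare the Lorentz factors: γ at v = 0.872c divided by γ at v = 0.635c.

γ₁ = 1/√(1 - 0.872²) = 2.0429
γ₂ = 1/√(1 - 0.635²) = 1.2945
γ₁/γ₂ = 2.0429/1.2945 = 1.578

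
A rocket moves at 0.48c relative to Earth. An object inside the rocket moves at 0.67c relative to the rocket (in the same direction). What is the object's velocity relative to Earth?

u = (u' + v)/(1 + u'v/c²)
Numerator: 0.67 + 0.48 = 1.15
Denominator: 1 + 0.3216 = 1.3216
u = 1.15/1.3216 = 0.8702c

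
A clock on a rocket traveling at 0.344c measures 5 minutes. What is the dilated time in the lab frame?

Proper time Δt₀ = 5 minutes
γ = 1/√(1 - 0.344²) = 1.065
Δt = γΔt₀ = 1.065 × 5 = 5.325 minutes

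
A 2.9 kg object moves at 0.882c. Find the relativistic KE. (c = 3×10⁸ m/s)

γ = 1/√(1 - 0.882²) = 2.122
γ - 1 = 1.122
KE = (γ-1)mc² = 1.122 × 2.9 × (3×10⁸)² = 2.928×10¹⁷ J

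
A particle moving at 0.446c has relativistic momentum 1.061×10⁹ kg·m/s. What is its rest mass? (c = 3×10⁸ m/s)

γ = 1/√(1 - 0.446²) = 1.1173
v = 0.446 × 3×10⁸ = 1.338×10⁸ m/s
m = p/(γv) = 1.061×10⁹/(1.1173 × 1.338×10⁸) = 7.097 kg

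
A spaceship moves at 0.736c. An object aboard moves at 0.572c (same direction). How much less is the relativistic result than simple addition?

Classical: u' + v = 0.572 + 0.736 = 1.308c
Relativistic: u = (0.572 + 0.736)/(1 + 0.420992) = 1.308/1.420992 = 0.9205c
Difference: 1.308 - 0.9205 = 0.3875c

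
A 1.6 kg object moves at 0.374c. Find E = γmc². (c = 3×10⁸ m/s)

γ = 1/√(1 - 0.374²) = 1.0783
mc² = 1.6 × (3×10⁸)² = 1.440×10¹⁷ J
E = γmc² = 1.0783 × 1.440×10¹⁷ = 1.553×10¹⁷ J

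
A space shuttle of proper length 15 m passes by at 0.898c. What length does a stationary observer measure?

Proper length L₀ = 15 m
γ = 1/√(1 - 0.898²) = 2.2728
L = L₀/γ = 15/2.2728 = 6.600 m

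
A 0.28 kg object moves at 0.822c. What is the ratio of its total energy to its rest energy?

E = γmc², E₀ = mc²
E/E₀ = γ = 1/√(1 - 0.822²) = 1.756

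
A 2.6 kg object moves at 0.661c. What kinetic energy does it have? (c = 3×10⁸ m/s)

γ = 1/√(1 - 0.661²) = 1.33265
γ - 1 = 0.33265
KE = (γ-1)mc² = 0.33265 × 2.6 × (3×10⁸)² = 7.784×10¹⁶ J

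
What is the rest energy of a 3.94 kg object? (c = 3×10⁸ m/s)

c² = (3×10⁸)² = 9.000×10¹⁶ m²/s²
E₀ = mc² = 3.94 × 9.000×10¹⁶ = 3.546×10¹⁷ J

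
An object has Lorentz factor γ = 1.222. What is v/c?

From γ = 1/√(1 - v²/c²):
1/γ² = 1/1.222² = 0.6697
v²/c² = 1 - 0.6697 = 0.3303
v/c = √(0.3303) = 0.5747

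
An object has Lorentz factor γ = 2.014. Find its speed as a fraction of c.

From γ = 1/√(1 - v²/c²):
1/γ² = 1/2.014² = 0.2465
v²/c² = 1 - 0.2465 = 0.7535
v/c = √(0.7535) = 0.8680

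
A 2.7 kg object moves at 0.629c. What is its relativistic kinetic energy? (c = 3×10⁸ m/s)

γ = 1/√(1 - 0.629²) = 1.28633
γ - 1 = 0.28633
KE = (γ-1)mc² = 0.28633 × 2.7 × (3×10⁸)² = 6.958×10¹⁶ J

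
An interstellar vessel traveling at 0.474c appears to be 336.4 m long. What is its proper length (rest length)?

Contracted length L = 336.4 m
γ = 1/√(1 - 0.474²) = 1.1357
L₀ = γL = 1.1357 × 336.4 = 382.0 m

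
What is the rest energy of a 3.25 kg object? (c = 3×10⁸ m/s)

c² = (3×10⁸)² = 9.000×10¹⁶ m²/s²
E₀ = mc² = 3.25 × 9.000×10¹⁶ = 2.925×10¹⁷ J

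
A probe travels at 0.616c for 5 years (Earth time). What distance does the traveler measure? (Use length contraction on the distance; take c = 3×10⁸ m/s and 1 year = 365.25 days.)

Earth distance: d = v × t = 0.616c × 5 yr = 2.9159×10¹⁶ m
γ = 1.2694
d' = d/γ = 2.9159×10¹⁶/1.2694 = 2.297×10¹⁶ m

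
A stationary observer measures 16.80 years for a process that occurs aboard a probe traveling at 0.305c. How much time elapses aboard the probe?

Dilated time Δt = 16.80 years
γ = 1/√(1 - 0.305²) = 1.050
Δt₀ = Δt/γ = 16.80/1.050 = 16.00 years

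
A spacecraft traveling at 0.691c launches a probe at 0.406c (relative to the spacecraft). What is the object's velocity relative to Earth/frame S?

u = (u' + v)/(1 + u'v/c²)
Numerator: 0.406 + 0.691 = 1.097
Denominator: 1 + 0.280546 = 1.280546
u = 1.097/1.280546 = 0.8567c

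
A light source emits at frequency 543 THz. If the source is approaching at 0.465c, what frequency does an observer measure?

β = v/c = 0.465
(1+β)/(1-β) = 1.465/0.535 = 2.738318
Doppler factor = √(2.738318) = 1.654786
f_obs = 543 × 1.654786 = 898.5 THz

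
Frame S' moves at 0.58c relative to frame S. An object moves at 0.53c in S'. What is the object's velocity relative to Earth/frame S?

u = (u' + v)/(1 + u'v/c²)
Numerator: 0.53 + 0.58 = 1.11
Denominator: 1 + 0.3074 = 1.3074
u = 1.11/1.3074 = 0.8490c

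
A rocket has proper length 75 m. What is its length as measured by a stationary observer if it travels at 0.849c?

Proper length L₀ = 75 m
γ = 1/√(1 - 0.849²) = 1.8925
L = L₀/γ = 75/1.8925 = 39.63 m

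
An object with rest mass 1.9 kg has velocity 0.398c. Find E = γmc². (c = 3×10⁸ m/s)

γ = 1/√(1 - 0.398²) = 1.090
mc² = 1.9 × (3×10⁸)² = 1.710×10¹⁷ J
E = γmc² = 1.090 × 1.710×10¹⁷ = 1.864×10¹⁷ J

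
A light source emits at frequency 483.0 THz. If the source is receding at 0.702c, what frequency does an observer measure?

β = v/c = 0.702
(1-β)/(1+β) = 0.298/1.702 = 0.1751
Doppler factor = √(0.1751) = 0.4184
f_obs = 483.0 × 0.4184 = 202.1 THz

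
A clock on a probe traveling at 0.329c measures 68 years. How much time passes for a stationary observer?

Proper time Δt₀ = 68 years
γ = 1/√(1 - 0.329²) = 1.059
Δt = γΔt₀ = 1.059 × 68 = 72.01 years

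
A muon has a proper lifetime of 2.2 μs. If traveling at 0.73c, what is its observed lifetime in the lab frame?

Proper lifetime τ₀ = 2.2 μs
γ = 1/√(1 - 0.73²) = 1.463
τ = γτ₀ = 1.463 × 2.2 μs = 3.219 μs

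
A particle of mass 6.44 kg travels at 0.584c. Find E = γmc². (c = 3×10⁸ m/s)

γ = 1/√(1 - 0.584²) = 1.2319
mc² = 6.44 × (3×10⁸)² = 5.796×10¹⁷ J
E = γmc² = 1.2319 × 5.796×10¹⁷ = 7.140×10¹⁷ J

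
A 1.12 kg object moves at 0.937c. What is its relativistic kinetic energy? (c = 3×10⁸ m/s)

γ = 1/√(1 - 0.937²) = 2.863
γ - 1 = 1.863
KE = (γ-1)mc² = 1.863 × 1.12 × (3×10⁸)² = 1.878×10¹⁷ J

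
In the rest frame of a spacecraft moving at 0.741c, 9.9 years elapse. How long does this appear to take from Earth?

Proper time Δt₀ = 9.9 years
γ = 1/√(1 - 0.741²) = 1.489
Δt = γΔt₀ = 1.489 × 9.9 = 14.74 years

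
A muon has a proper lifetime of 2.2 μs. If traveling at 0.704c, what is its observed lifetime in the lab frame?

Proper lifetime τ₀ = 2.2 μs
γ = 1/√(1 - 0.704²) = 1.408
τ = γτ₀ = 1.408 × 2.2 μs = 3.098 μs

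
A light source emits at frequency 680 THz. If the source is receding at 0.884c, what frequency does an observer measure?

β = v/c = 0.884
(1-β)/(1+β) = 0.116/1.884 = 0.06157
Doppler factor = √(0.06157) = 0.2481
f_obs = 680 × 0.2481 = 168.7 THz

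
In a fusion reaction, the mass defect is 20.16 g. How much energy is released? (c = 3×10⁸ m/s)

Convert mass defect: Δm = 20.16 g = 0.02016 kg
E = Δm·c² = 0.02016 × (3×10⁸)²
= 0.02016 × 9×10¹⁶ = 1.814×10¹⁵ J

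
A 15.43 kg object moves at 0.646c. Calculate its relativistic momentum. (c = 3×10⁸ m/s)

γ = 1/√(1 - 0.646²) = 1.310
v = 0.646 × 3×10⁸ = 1.938×10⁸ m/s
p = γmv = 1.310 × 15.43 × 1.938×10⁸ = 3.917×10⁹ kg·m/s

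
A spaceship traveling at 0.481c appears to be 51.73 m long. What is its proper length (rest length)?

Contracted length L = 51.73 m
γ = 1/√(1 - 0.481²) = 1.1406
L₀ = γL = 1.1406 × 51.73 = 59.00 m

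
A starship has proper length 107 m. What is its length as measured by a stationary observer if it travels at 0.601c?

Proper length L₀ = 107 m
γ = 1/√(1 - 0.601²) = 1.2512
L = L₀/γ = 107/1.2512 = 85.52 m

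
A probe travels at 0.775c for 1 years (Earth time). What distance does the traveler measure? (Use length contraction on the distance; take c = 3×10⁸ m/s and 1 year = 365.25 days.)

Earth distance: d = v × t = 0.775c × 1 yr = 7.3371×10¹⁵ m
γ = 1.5824
d' = d/γ = 7.3371×10¹⁵/1.5824 = 4.637×10¹⁵ m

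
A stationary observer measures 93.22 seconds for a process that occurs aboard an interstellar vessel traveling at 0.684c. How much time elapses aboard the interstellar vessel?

Dilated time Δt = 93.22 seconds
γ = 1/√(1 - 0.684²) = 1.3708
Δt₀ = Δt/γ = 93.22/1.3708 = 68.00 seconds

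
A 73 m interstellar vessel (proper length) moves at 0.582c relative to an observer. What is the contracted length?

Proper length L₀ = 73 m
γ = 1/√(1 - 0.582²) = 1.2297
L = L₀/γ = 73/1.2297 = 59.36 m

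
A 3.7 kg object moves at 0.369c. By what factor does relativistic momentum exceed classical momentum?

p_rel = γmv, p_class = mv
Ratio = γ = 1/√(1 - 0.369²) = 1.076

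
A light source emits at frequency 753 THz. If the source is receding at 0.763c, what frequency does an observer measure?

β = v/c = 0.763
(1-β)/(1+β) = 0.237/1.763 = 0.13443
Doppler factor = √(0.13443) = 0.36665
f_obs = 753 × 0.36665 = 276.1 THz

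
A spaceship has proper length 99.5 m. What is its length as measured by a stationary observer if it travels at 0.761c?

Proper length L₀ = 99.5 m
γ = 1/√(1 - 0.761²) = 1.5414
L = L₀/γ = 99.5/1.5414 = 64.55 m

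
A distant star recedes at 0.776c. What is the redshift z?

β = 0.776
(1+β)/(1-β) = 1.776/0.224 = 7.929
√(7.929) = 2.816
z = 2.816 - 1 = 1.816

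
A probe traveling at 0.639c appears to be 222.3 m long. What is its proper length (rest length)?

Contracted length L = 222.3 m
γ = 1/√(1 - 0.639²) = 1.300
L₀ = γL = 1.300 × 222.3 = 289.0 m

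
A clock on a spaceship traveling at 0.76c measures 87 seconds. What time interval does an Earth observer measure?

Proper time Δt₀ = 87 seconds
γ = 1/√(1 - 0.76²) = 1.539
Δt = γΔt₀ = 1.539 × 87 = 133.9 seconds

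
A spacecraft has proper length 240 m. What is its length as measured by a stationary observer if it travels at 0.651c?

Proper length L₀ = 240 m
γ = 1/√(1 - 0.651²) = 1.317
L = L₀/γ = 240/1.317 = 182.2 m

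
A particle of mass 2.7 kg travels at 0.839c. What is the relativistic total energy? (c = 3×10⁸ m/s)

γ = 1/√(1 - 0.839²) = 1.838
mc² = 2.7 × (3×10⁸)² = 2.430×10¹⁷ J
E = γmc² = 1.838 × 2.430×10¹⁷ = 4.466×10¹⁷ J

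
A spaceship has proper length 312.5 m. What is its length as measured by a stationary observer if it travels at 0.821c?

Proper length L₀ = 312.5 m
γ = 1/√(1 - 0.821²) = 1.752
L = L₀/γ = 312.5/1.752 = 178.4 m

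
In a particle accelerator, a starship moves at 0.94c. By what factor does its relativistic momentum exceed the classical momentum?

p_rel = γmv, p_class = mv
Ratio = γ = 1/√(1 - 0.94²)
= 1/√(0.1164) = 2.931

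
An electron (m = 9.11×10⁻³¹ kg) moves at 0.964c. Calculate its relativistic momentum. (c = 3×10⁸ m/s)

γ = 1/√(1 - 0.964²) = 3.7608
v = 0.964 × 3×10⁸ = 2.892×10⁸ m/s
p = γmv = 3.7608 × 9.11×10⁻³¹ × 2.892×10⁸ = 9.908×10⁻²² kg·m/s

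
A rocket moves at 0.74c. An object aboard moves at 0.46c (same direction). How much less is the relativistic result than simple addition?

Classical: u' + v = 0.46 + 0.74 = 1.2c
Relativistic: u = (0.46 + 0.74)/(1 + 0.3404) = 1.2/1.3404 = 0.8953c
Difference: 1.2 - 0.8953 = 0.3047c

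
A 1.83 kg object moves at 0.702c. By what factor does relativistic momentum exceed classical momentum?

p_rel = γmv, p_class = mv
Ratio = γ = 1/√(1 - 0.702²) = 1.404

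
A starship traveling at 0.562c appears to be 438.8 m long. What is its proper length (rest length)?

Contracted length L = 438.8 m
γ = 1/√(1 - 0.562²) = 1.209
L₀ = γL = 1.209 × 438.8 = 530.5 m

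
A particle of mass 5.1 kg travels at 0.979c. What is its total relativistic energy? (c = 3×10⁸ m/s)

γ = 1/√(1 - 0.979²) = 4.9053
mc² = 5.1 × (3×10⁸)² = 4.590×10¹⁷ J
E = γmc² = 4.9053 × 4.590×10¹⁷ = 2.252×10¹⁸ J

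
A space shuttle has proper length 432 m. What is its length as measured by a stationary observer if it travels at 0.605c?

Proper length L₀ = 432 m
γ = 1/√(1 - 0.605²) = 1.2559
L = L₀/γ = 432/1.2559 = 344.0 m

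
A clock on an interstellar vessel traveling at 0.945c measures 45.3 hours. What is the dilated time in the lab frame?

Proper time Δt₀ = 45.3 hours
γ = 1/√(1 - 0.945²) = 3.057
Δt = γΔt₀ = 3.057 × 45.3 = 138.5 hours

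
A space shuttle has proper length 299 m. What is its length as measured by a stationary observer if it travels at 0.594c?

Proper length L₀ = 299 m
γ = 1/√(1 - 0.594²) = 1.243
L = L₀/γ = 299/1.243 = 240.5 m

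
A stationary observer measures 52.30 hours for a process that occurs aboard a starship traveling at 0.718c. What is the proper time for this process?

Dilated time Δt = 52.30 hours
γ = 1/√(1 - 0.718²) = 1.437
Δt₀ = Δt/γ = 52.30/1.437 = 36.40 hours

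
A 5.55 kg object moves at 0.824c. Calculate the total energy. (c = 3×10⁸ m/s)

γ = 1/√(1 - 0.824²) = 1.765
mc² = 5.55 × (3×10⁸)² = 4.995×10¹⁷ J
E = γmc² = 1.765 × 4.995×10¹⁷ = 8.816×10¹⁷ J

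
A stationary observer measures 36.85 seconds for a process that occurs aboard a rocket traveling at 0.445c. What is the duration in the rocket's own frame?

Dilated time Δt = 36.85 seconds
γ = 1/√(1 - 0.445²) = 1.1167
Δt₀ = Δt/γ = 36.85/1.1167 = 33.00 seconds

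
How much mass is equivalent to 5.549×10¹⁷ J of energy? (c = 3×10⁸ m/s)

From E = mc², we get m = E/c²
c² = (3×10⁸)² = 9×10¹⁶ m²/s²
m = 5.549×10¹⁷ / 9×10¹⁶ = 6.166 kg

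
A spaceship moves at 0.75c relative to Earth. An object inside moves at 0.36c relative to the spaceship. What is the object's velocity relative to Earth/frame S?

u = (u' + v)/(1 + u'v/c²)
Numerator: 0.36 + 0.75 = 1.11
Denominator: 1 + 0.27 = 1.27
u = 1.11/1.27 = 0.8740c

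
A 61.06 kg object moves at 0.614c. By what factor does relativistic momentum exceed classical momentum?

p_rel = γmv, p_class = mv
Ratio = γ = 1/√(1 - 0.614²) = 1.267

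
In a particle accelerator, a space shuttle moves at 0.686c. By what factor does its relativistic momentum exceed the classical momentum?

p_rel = γmv, p_class = mv
Ratio = γ = 1/√(1 - 0.686²)
= 1/√(0.529404) = 1.374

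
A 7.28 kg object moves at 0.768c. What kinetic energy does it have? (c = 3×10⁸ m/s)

γ = 1/√(1 - 0.768²) = 1.5614
γ - 1 = 0.5614
KE = (γ-1)mc² = 0.5614 × 7.28 × (3×10⁸)² = 3.678×10¹⁷ J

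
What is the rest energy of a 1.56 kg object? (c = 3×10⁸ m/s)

c² = (3×10⁸)² = 9.000×10¹⁶ m²/s²
E₀ = mc² = 1.56 × 9.000×10¹⁶ = 1.404×10¹⁷ J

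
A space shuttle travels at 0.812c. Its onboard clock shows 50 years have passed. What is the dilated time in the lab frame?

Proper time Δt₀ = 50 years
γ = 1/√(1 - 0.812²) = 1.7133
Δt = γΔt₀ = 1.7133 × 50 = 85.67 years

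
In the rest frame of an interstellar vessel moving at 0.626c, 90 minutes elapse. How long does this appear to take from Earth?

Proper time Δt₀ = 90 minutes
γ = 1/√(1 - 0.626²) = 1.282
Δt = γΔt₀ = 1.282 × 90 = 115.4 minutes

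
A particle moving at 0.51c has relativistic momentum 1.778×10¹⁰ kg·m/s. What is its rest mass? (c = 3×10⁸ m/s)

γ = 1/√(1 - 0.51²) = 1.1626
v = 0.51 × 3×10⁸ = 1.530×10⁸ m/s
m = p/(γv) = 1.778×10¹⁰/(1.1626 × 1.530×10⁸) = 99.96 kg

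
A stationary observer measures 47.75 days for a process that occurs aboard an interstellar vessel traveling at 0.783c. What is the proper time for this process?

Dilated time Δt = 47.75 days
γ = 1/√(1 - 0.783²) = 1.608
Δt₀ = Δt/γ = 47.75/1.608 = 29.70 days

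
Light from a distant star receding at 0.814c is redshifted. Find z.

β = 0.814
(1+β)/(1-β) = 1.814/0.186 = 9.753
√(9.753) = 3.123
z = 3.123 - 1 = 2.123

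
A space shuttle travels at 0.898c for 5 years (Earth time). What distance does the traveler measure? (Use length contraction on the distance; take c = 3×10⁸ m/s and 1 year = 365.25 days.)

Earth distance: d = v × t = 0.898c × 5 yr = 4.251×10¹⁶ m
γ = 2.273
d' = d/γ = 4.251×10¹⁶/2.273 = 1.870×10¹⁶ m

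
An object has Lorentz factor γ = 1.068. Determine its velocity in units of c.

From γ = 1/√(1 - v²/c²):
1/γ² = 1/1.068² = 0.8767
v²/c² = 1 - 0.8767 = 0.1233
v/c = √(0.1233) = 0.3511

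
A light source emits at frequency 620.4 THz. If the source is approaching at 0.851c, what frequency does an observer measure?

β = v/c = 0.851
(1+β)/(1-β) = 1.851/0.149 = 12.423
Doppler factor = √(12.423) = 3.525
f_obs = 620.4 × 3.525 = 2187 THz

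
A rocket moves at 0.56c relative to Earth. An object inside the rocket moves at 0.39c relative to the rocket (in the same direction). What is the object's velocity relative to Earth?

u = (u' + v)/(1 + u'v/c²)
Numerator: 0.39 + 0.56 = 0.95
Denominator: 1 + 0.2184 = 1.2184
u = 0.95/1.2184 = 0.7797c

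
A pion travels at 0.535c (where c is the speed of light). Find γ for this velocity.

v/c = 0.535, so (v/c)² = 0.286225
1 - (v/c)² = 0.713775
γ = 1/√(0.713775) = 1.184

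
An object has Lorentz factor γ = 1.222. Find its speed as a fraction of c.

From γ = 1/√(1 - v²/c²):
1/γ² = 1/1.222² = 0.6697
v²/c² = 1 - 0.6697 = 0.3303
v/c = √(0.3303) = 0.5747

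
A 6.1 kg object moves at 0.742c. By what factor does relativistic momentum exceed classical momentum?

p_rel = γmv, p_class = mv
Ratio = γ = 1/√(1 - 0.742²) = 1.492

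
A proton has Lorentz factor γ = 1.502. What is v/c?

From γ = 1/√(1 - v²/c²):
1/γ² = 1/1.502² = 0.4433
v²/c² = 1 - 0.4433 = 0.5567
v/c = √(0.5567) = 0.7461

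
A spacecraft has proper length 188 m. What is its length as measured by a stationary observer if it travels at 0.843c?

Proper length L₀ = 188 m
γ = 1/√(1 - 0.843²) = 1.859
L = L₀/γ = 188/1.859 = 101.1 m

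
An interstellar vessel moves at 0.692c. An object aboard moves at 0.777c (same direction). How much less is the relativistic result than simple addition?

Classical: u' + v = 0.777 + 0.692 = 1.469c
Relativistic: u = (0.777 + 0.692)/(1 + 0.537684) = 1.469/1.537684 = 0.9553c
Difference: 1.469 - 0.9553 = 0.5137c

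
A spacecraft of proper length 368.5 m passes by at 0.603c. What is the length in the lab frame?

Proper length L₀ = 368.5 m
γ = 1/√(1 - 0.603²) = 1.2535
L = L₀/γ = 368.5/1.2535 = 294.0 m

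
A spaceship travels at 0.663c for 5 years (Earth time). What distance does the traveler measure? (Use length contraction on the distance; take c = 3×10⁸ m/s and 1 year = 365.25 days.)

Earth distance: d = v × t = 0.663c × 5 yr = 3.138×10¹⁶ m
γ = 1.336
d' = d/γ = 3.138×10¹⁶/1.336 = 2.349×10¹⁶ m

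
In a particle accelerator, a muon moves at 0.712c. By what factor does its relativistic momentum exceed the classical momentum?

p_rel = γmv, p_class = mv
Ratio = γ = 1/√(1 - 0.712²)
= 1/√(0.493056) = 1.424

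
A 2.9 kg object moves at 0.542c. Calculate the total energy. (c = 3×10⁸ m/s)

γ = 1/√(1 - 0.542²) = 1.190
mc² = 2.9 × (3×10⁸)² = 2.610×10¹⁷ J
E = γmc² = 1.190 × 2.610×10¹⁷ = 3.106×10¹⁷ J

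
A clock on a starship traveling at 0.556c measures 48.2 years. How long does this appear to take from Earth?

Proper time Δt₀ = 48.2 years
γ = 1/√(1 - 0.556²) = 1.2031
Δt = γΔt₀ = 1.2031 × 48.2 = 57.99 years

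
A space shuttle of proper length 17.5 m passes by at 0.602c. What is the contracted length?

Proper length L₀ = 17.5 m
γ = 1/√(1 - 0.602²) = 1.2524
L = L₀/γ = 17.5/1.2524 = 13.97 m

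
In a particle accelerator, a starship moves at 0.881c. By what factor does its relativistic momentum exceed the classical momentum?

p_rel = γmv, p_class = mv
Ratio = γ = 1/√(1 - 0.881²)
= 1/√(0.223839) = 2.114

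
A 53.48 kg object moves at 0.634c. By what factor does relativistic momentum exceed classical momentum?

p_rel = γmv, p_class = mv
Ratio = γ = 1/√(1 - 0.634²) = 1.293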